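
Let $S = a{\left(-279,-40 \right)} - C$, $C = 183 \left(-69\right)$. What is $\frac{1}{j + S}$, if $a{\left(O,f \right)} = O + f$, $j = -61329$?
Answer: $- \frac{1}{49021} \approx -2.0399 \cdot 10^{-5}$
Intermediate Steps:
$C = -12627$
$S = 12308$ ($S = \left(-279 - 40\right) - -12627 = -319 + 12627 = 12308$)
$\frac{1}{j + S} = \frac{1}{-61329 + 12308} = \frac{1}{-49021} = - \frac{1}{49021}$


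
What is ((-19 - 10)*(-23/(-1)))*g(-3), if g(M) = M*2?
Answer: 4002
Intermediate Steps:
g(M) = 2*M
((-19 - 10)*(-23/(-1)))*g(-3) = ((-19 - 10)*(-23/(-1)))*(2*(-3)) = -(-667)*(-1)*(-6) = -29*23*(-6) = -667*(-6) = 4002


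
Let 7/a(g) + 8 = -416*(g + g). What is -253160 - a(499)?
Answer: -105105956153/415176 ≈ -2.5316e+5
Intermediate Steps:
a(g) = 7/(-8 - 832*g) (a(g) = 7/(-8 - 416*(g + g)) = 7/(-8 - 832*g))
-253160 - a(499) = -253160 - (-7)/(8 + 832*499) = -253160 - (-7)/(8 + 415168) = -253160 - (-7)/415176 = -253160 - 1*(-7/415176) = -253160 + 7/415176 = -105105956153/415176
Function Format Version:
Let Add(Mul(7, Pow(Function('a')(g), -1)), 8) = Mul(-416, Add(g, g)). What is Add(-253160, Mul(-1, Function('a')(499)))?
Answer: Rational(-105105956153, 415176) ≈ -2.5316e+5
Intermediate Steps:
Function('a')(g) = Mul(7, Pow(Add(-8, Mul(-832, g)), -1)) (Function('a')(g) = Mul(7, Pow(Add(-8, Mul(-416, Add(g, g))), -1)) = Mul(7, Pow(Add(-8, Mul(-416, Mul(2, g))), -1)) = Mul(7, Pow(Add(-8, Mul(-832, g)), -1)))
Add(-253160, Mul(-1, Function('a')(499))) = Add(-253160, Mul(-1, Mul(-7, Pow(Add(8, Mul(832, 499)), -1)))) = Add(-253160, Mul(-1, Mul(-7, Pow(Add(8, 415168), -1)))) = Add(-253160, Mul(-1, Mul(-7, Pow(415176, -1)))) = Add(-253160, Mul(-1, Mul(-7, Rational(1, 415176)))) = Add(-253160, Mul(-1, Rational(-7, 415176))) = Add(-253160, Rational(7, 415176)) = Rational(-105105956153, 415176)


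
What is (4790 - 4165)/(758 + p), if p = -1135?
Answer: -625/377 ≈ -1.6578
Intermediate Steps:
(4790 - 4165)/(758 + p) = (4790 - 4165)/(758 - 1135) = 625/(-377) = 625*(-1/377) = -625/377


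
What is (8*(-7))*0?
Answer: 0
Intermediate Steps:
(8*(-7))*0 = -56*0 = 0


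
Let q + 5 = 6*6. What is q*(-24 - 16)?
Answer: -1240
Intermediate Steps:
q = 31 (q = -5 + 6*6 = -5 + 36 = 31)
q*(-24 - 16) = 31*(-24 - 16) = 31*(-40) = -1240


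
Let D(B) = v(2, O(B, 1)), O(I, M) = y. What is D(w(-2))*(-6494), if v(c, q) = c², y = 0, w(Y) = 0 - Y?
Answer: -25976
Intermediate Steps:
w(Y) = -Y
O(I, M) = 0
D(B) = 4 (D(B) = 2² = 4)
D(w(-2))*(-6494) = 4*(-6494) = -25976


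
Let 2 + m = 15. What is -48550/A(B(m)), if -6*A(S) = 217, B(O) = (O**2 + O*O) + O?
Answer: 291300/217 ≈ 1342.4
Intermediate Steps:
m = 13 (m = -2 + 15 = 13)
B(O) = O + 2*O**2 (B(O) = (O**2 + O**2) + O = 2*O**2 + O = O + 2*O**2)
A(S) = -217/6 (A(S) = -1/6*217 = -217/6)
-48550/A(B(m)) = -48550/(-217/6) = -48550*(-6/217) = 291300/217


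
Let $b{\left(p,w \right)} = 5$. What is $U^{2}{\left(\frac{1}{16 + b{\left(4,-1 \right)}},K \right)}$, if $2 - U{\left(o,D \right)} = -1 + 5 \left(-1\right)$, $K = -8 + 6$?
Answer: $64$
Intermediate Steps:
$K = -2$
$U{\left(o,D \right)} = 8$ ($U{\left(o,D \right)} = 2 - \left(-1 + 5 \left(-1\right)\right) = 2 - \left(-1 - 5\right) = 2 - -6 = 2 + 6 = 8$)
$U^{2}{\left(\frac{1}{16 + b{\left(4,-1 \right)}},K \right)} = 8^{2} = 64$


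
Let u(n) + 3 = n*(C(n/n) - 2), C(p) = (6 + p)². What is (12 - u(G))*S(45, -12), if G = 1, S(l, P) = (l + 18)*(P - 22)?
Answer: 68544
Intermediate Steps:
S(l, P) = (-22 + P)*(18 + l) (S(l, P) = (18 + l)*(-22 + P) = (-22 + P)*(18 + l))
u(n) = -3 + 47*n (u(n) = -3 + n*((6 + n/n)² - 2) = -3 + n*((6 + 1)² - 2) = -3 + n*(7² - 2) = -3 + n*(49 - 2) = -3 + n*47 = -3 + 47*n)
(12 - u(G))*S(45, -12) = (12 - (-3 + 47*1))*(-396 - 22*45 + 18*(-12) - 12*45) = (12 - (-3 + 47))*(-396 - 990 - 216 - 540) = (12 - 1*44)*(-2142) = (12 - 44)*(-2142) = -32*(-2142) = 68544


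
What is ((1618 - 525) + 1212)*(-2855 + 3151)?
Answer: 682280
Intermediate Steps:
((1618 - 525) + 1212)*(-2855 + 3151) = (1093 + 1212)*296 = 2305*296 = 682280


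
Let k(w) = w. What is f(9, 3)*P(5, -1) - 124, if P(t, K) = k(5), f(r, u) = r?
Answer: -79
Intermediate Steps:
P(t, K) = 5
f(9, 3)*P(5, -1) - 124 = 9*5 - 124 = 45 - 124 = -79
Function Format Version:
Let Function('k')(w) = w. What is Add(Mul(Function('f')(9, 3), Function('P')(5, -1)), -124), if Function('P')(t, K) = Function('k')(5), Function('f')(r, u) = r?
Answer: -79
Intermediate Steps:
Function('P')(t, K) = 5
Add(Mul(Function('f')(9, 3), Function('P')(5, -1)), -124) = Add(Mul(9, 5), -124) = Add(45, -124) = -79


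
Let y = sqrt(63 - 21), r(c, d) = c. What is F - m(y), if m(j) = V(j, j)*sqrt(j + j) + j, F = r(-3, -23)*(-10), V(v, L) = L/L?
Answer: 30 - sqrt(42) - 2**(3/4)*21**(1/4) ≈ 19.919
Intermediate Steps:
V(v, L) = 1
F = 30 (F = -3*(-10) = 30)
y = sqrt(42) ≈ 6.4807
m(j) = j + sqrt(2)*sqrt(j) (m(j) = 1*sqrt(j + j) + j = 1*sqrt(2*j) + j = 1*(sqrt(2)*sqrt(j)) + j = sqrt(2)*sqrt(j) + j = j + sqrt(2)*sqrt(j))
F - m(y) = 30 - (sqrt(42) + sqrt(2)*sqrt(sqrt(42))) = 30 - (sqrt(42) + sqrt(2)*42**(1/4)) = 30 - (sqrt(42) + 2**(3/4)*21**(1/4)) = 30 + (-sqrt(42) - 2**(3/4)*21**(1/4)) = 30 - sqrt(42) - 2**(3/4)*21**(1/4)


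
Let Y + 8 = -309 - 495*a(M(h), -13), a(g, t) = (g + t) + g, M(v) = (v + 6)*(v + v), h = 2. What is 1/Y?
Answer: -1/25562 ≈ -3.9121e-5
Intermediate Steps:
M(v) = 2*v*(6 + v) (M(v) = (6 + v)*(2*v) = 2*v*(6 + v))
a(g, t) = t + 2*g
Y = -25562 (Y = -8 + (-309 - 495*(-13 + 2*(2*2*(6 + 2)))) = -8 + (-309 - 495*(-13 + 2*(2*2*8))) = -8 + (-309 - 495*(-13 + 2*32)) = -8 + (-309 - 495*(-13 + 64)) = -8 + (-309 - 495*51) = -8 + (-309 - 25245) = -8 - 25554 = -25562)
1/Y = 1/(-25562) = -1/25562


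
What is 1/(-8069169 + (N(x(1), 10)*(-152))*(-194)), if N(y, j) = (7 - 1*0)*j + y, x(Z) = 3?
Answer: -1/5916545 ≈ -1.6902e-7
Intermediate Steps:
N(y, j) = y + 7*j (N(y, j) = (7 + 0)*j + y = 7*j + y = y + 7*j)
1/(-8069169 + (N(x(1), 10)*(-152))*(-194)) = 1/(-8069169 + ((3 + 7*10)*(-152))*(-194)) = 1/(-8069169 + ((3 + 70)*(-152))*(-194)) = 1/(-8069169 + (73*(-152))*(-194)) = 1/(-8069169 - 11096*(-194)) = 1/(-8069169 + 2152624) = 1/(-5916545) = -1/5916545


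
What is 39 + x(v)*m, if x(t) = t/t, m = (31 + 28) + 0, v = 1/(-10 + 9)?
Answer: 98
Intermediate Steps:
v = -1 (v = 1/(-1) = -1)
m = 59 (m = 59 + 0 = 59)
x(t) = 1
39 + x(v)*m = 39 + 1*59 = 39 + 59 = 98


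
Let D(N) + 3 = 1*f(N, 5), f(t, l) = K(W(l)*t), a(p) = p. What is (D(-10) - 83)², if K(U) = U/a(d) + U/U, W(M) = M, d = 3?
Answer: 93025/9 ≈ 10336.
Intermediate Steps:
K(U) = 1 + U/3 (K(U) = U/3 + U/U = U*(⅓) + 1 = U/3 + 1 = 1 + U/3)
f(t, l) = 1 + l*t/3 (f(t, l) = 1 + (l*t)/3 = 1 + l*t/3)
D(N) = -2 + 5*N/3 (D(N) = -3 + 1*(1 + (⅓)*5*N) = -3 + 1*(1 + 5*N/3) = -3 + (1 + 5*N/3) = -2 + 5*N/3)
(D(-10) - 83)² = ((-2 + (5/3)*(-10)) - 83)² = ((-2 - 50/3) - 83)² = (-56/3 - 83)² = (-305/3)² = 93025/9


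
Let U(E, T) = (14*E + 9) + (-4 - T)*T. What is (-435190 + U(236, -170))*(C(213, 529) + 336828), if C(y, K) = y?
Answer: -155071552977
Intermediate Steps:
U(E, T) = 9 + 14*E + T*(-4 - T) (U(E, T) = (9 + 14*E) + T*(-4 - T) = 9 + 14*E + T*(-4 - T))
(-435190 + U(236, -170))*(C(213, 529) + 336828) = (-435190 + (9 - 1*(-170)**2 - 4*(-170) + 14*236))*(213 + 336828) = (-435190 + (9 - 1*28900 + 680 + 3304))*337041 = (-435190 + (9 - 28900 + 680 + 3304))*337041 = (-435190 - 24907)*337041 = -460097*337041 = -155071552977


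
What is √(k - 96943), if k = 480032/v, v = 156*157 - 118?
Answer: 15*I*√1305699511/1741 ≈ 311.33*I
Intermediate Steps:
v = 24374 (v = 24492 - 118 = 24374)
k = 34288/1741 (k = 480032/24374 = 480032*(1/24374) = 34288/1741 ≈ 19.694)
√(k - 96943) = √(34288/1741 - 96943) = √(-168743475/1741) = 15*I*√1305699511/1741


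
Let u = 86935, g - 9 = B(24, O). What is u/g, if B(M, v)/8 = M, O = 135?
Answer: 86935/201 ≈ 432.51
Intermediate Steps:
B(M, v) = 8*M
g = 201 (g = 9 + 8*24 = 9 + 192 = 201)
u/g = 86935/201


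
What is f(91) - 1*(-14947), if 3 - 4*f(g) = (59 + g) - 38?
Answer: 59679/4 ≈ 14920.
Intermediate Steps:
f(g) = -9/2 - g/4 (f(g) = ¾ - ((59 + g) - 38)/4 = ¾ - (21 + g)/4 = ¾ + (-21/4 - g/4) = -9/2 - g/4)
f(91) - 1*(-14947) = (-9/2 - ¼*91) - 1*(-14947) = (-9/2 - 91/4) + 14947 = -109/4 + 14947 = 59679/4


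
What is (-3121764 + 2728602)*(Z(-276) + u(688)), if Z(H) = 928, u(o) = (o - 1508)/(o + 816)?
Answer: -68552316063/188 ≈ -3.6464e+8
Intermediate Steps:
u(o) = (-1508 + o)/(816 + o)
(-3121764 + 2728602)*(Z(-276) + u(688)) = (-3121764 + 2728602)*(928 + (-1508 + 688)/(816 + 688)) = -393162*(928 - 820/1504) = -393162*(928 + (1/1504)*(-820)) = -393162*(928 - 205/376) = -393162*348723/376 = -68552316063/188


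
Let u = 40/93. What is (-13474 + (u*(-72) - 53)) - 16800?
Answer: -941097/31 ≈ -30358.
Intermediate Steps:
u = 40/93 (u = 40*(1/93) = 40/93 ≈ 0.43011)
(-13474 + (u*(-72) - 53)) - 16800 = (-13474 + ((40/93)*(-72) - 53)) - 16800 = (-13474 + (-960/31 - 53)) - 16800 = (-13474 - 2603/31) - 16800 = -420297/31 - 16800 = -941097/31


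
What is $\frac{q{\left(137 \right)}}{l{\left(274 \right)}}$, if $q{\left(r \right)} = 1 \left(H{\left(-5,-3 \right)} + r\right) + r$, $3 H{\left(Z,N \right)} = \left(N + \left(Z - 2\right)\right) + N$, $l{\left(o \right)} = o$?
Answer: $\frac{809}{822} \approx 0.98419$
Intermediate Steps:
$H{\left(Z,N \right)} = - \frac{2}{3} + \frac{Z}{3} + \frac{2 N}{3}$ ($H{\left(Z,N \right)} = \frac{\left(N + \left(Z - 2\right)\right) + N}{3} = \frac{\left(N + \left(-2 + Z\right)\right) + N}{3} = \frac{\left(-2 + N + Z\right) + N}{3} = \frac{-2 + Z + 2 N}{3} = - \frac{2}{3} + \frac{Z}{3} + \frac{2 N}{3}$)
$q{\left(r \right)} = - \frac{13}{3} + 2 r$ ($q{\left(r \right)} = 1 \left(\left(- \frac{2}{3} + \frac{1}{3} \left(-5\right) + \frac{2}{3} \left(-3\right)\right) + r\right) + r = 1 \left(\left(- \frac{2}{3} - \frac{5}{3} - 2\right) + r\right) + r = 1 \left(- \frac{13}{3} + r\right) + r = \left(- \frac{13}{3} + r\right) + r = - \frac{13}{3} + 2 r$)
$\frac{q{\left(137 \right)}}{l{\left(274 \right)}} = \frac{- \frac{13}{3} + 2 \cdot 137}{274} = \left(- \frac{13}{3} + 274\right) \frac{1}{274} = \frac{809}{3} \cdot \frac{1}{274} = \frac{809}{822}$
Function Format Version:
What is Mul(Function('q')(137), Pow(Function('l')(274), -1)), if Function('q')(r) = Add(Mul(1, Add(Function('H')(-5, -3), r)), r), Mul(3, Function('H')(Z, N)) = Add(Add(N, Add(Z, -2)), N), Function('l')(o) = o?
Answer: Rational(809, 822) ≈ 0.98419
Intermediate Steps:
Function('H')(Z, N) = Add(Rational(-2, 3), Mul(Rational(1, 3), Z), Mul(Rational(2, 3), N)) (Function('H')(Z, N) = Mul(Rational(1, 3), Add(Add(N, Add(Z, -2)), N)) = Mul(Rational(1, 3), Add(Add(N, Add(-2, Z)), N)) = Mul(Rational(1, 3), Add(Add(-2, N, Z), N)) = Mul(Rational(1, 3), Add(-2, Z, Mul(2, N))) = Add(Rational(-2, 3), Mul(Rational(1, 3), Z), Mul(Rational(2, 3), N)))
Function('q')(r) = Add(Rational(-13, 3), Mul(2, r)) (Function('q')(r) = Add(Mul(1, Add(Add(Rational(-2, 3), Mul(Rational(1, 3), -5), Mul(Rational(2, 3), -3)), r)), r) = Add(Mul(1, Add(Add(Rational(-2, 3), Rational(-5, 3), -2), r)), r) = Add(Mul(1, Add(Rational(-13, 3), r)), r) = Add(Add(Rational(-13, 3), r), r) = Add(Rational(-13, 3), Mul(2, r)))
Mul(Function('q')(137), Pow(Function('l')(274), -1)) = Mul(Add(Rational(-13, 3), Mul(2, 137)), Pow(274, -1)) = Mul(Add(Rational(-13, 3), 274), Rational(1, 274)) = Mul(Rational(809, 3), Rational(1, 274)) = Rational(809, 822)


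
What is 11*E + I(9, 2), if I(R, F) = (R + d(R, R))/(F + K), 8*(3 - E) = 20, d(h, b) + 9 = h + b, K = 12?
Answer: 95/14 ≈ 6.7857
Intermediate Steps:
d(h, b) = -9 + b + h (d(h, b) = -9 + (h + b) = -9 + (b + h) = -9 + b + h)
E = ½ (E = 3 - ⅛*20 = 3 - 5/2 = ½ ≈ 0.50000)
I(R, F) = (-9 + 3*R)/(12 + F) (I(R, F) = (R + (-9 + R + R))/(F + 12) = (R + (-9 + 2*R))/(12 + F) = (-9 + 3*R)/(12 + F))
11*E + I(9, 2) = 11*(½) + 3*(-3 + 9)/(12 + 2) = 11/2 + 3*6/14 = 11/2 + 3*(1/14)*6 = 11/2 + 9/7 = 95/14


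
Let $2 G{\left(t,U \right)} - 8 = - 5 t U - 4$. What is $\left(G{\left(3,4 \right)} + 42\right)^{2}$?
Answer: $196$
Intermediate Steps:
$G{\left(t,U \right)} = 2 - \frac{5 U t}{2}$ ($G{\left(t,U \right)} = 4 + \frac{- 5 t U - 4}{2} = 4 + \frac{- 5 U t - 4}{2} = 4 + \frac{-4 - 5 U t}{2} = 4 - \left(2 + \frac{5 U t}{2}\right) = 2 - \frac{5 U t}{2}$)
$\left(G{\left(3,4 \right)} + 42\right)^{2} = \left(\left(2 - 10 \cdot 3\right) + 42\right)^{2} = \left(\left(2 - 30\right) + 42\right)^{2} = \left(-28 + 42\right)^{2} = 14^{2} = 196$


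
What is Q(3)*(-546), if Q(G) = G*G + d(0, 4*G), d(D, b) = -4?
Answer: -2730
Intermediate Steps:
Q(G) = -4 + G² (Q(G) = G*G - 4 = G² - 4 = -4 + G²)
Q(3)*(-546) = (-4 + 3²)*(-546) = (-4 + 9)*(-546) = 5*(-546) = -2730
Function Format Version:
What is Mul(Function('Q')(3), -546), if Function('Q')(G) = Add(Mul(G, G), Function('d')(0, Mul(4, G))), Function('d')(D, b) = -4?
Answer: -2730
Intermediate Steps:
Function('Q')(G) = Add(-4, Pow(G, 2)) (Function('Q')(G) = Add(Mul(G, G), -4) = Add(Pow(G, 2), -4) = Add(-4, Pow(G, 2)))
Mul(Function('Q')(3), -546) = Mul(Add(-4, Pow(3, 2)), -546) = Mul(Add(-4, 9), -546) = Mul(5, -546) = -2730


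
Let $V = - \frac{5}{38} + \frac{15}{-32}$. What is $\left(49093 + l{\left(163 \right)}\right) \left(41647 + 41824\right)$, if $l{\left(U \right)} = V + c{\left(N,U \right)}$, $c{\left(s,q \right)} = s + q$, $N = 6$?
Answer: $\frac{2500034161501}{608} \approx 4.1119 \cdot 10^{9}$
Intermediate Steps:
$c{\left(s,q \right)} = q + s$
$V = - \frac{365}{608}$ ($V = \left(-5\right) \frac{1}{38} + 15 \left(- \frac{1}{32}\right) = - \frac{5}{38} - \frac{15}{32} = - \frac{365}{608} \approx -0.60033$)
$l{\left(U \right)} = \frac{3283}{608} + U$ ($l{\left(U \right)} = - \frac{365}{608} + \left(U + 6\right) = - \frac{365}{608} + \left(6 + U\right) = \frac{3283}{608} + U$)
$\left(49093 + l{\left(163 \right)}\right) \left(41647 + 41824\right) = \left(49093 + \left(\frac{3283}{608} + 163\right)\right) \left(41647 + 41824\right) = \left(49093 + \frac{102387}{608}\right) 83471 = \frac{29950931}{608} \cdot 83471 = \frac{2500034161501}{608}$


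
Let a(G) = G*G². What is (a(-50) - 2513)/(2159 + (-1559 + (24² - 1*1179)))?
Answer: 127513/3 ≈ 42504.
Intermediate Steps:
a(G) = G³
(a(-50) - 2513)/(2159 + (-1559 + (24² - 1*1179))) = ((-50)³ - 2513)/(2159 + (-1559 + (24² - 1*1179))) = (-125000 - 2513)/(2159 + (-1559 + (576 - 1179))) = -127513/(2159 + (-1559 - 603)) = -127513/(2159 - 2162) = -127513/(-3) = -127513*(-⅓) = 127513/3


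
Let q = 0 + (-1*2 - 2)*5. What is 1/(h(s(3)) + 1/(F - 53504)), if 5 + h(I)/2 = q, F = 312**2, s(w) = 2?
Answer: -43840/2191999 ≈ -0.020000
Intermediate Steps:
F = 97344
q = -20 (q = 0 + (-2 - 2)*5 = 0 - 4*5 = 0 - 20 = -20)
h(I) = -50 (h(I) = -10 + 2*(-20) = -10 - 40 = -50)
1/(h(s(3)) + 1/(F - 53504)) = 1/(-50 + 1/(97344 - 53504)) = 1/(-50 + 1/43840) = 1/(-2191999/43840) = -43840/2191999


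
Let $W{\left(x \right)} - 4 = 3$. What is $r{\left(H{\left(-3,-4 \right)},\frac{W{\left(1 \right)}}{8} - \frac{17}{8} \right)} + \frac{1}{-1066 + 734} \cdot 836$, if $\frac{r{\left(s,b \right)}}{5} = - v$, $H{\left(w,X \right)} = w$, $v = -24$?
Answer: $\frac{9751}{83} \approx 117.48$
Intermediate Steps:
$W{\left(x \right)} = 7$ ($W{\left(x \right)} = 4 + 3 = 7$)
$r{\left(s,b \right)} = 120$ ($r{\left(s,b \right)} = 5 \left(\left(-1\right) \left(-24\right)\right) = 5 \cdot 24 = 120$)
$r{\left(H{\left(-3,-4 \right)},\frac{W{\left(1 \right)}}{8} - \frac{17}{8} \right)} + \frac{1}{-1066 + 734} \cdot 836 = 120 + \frac{1}{-1066 + 734} \cdot 836 = 120 + \frac{1}{-332} \cdot 836 = 120 - \frac{209}{83} = \frac{9751}{83}$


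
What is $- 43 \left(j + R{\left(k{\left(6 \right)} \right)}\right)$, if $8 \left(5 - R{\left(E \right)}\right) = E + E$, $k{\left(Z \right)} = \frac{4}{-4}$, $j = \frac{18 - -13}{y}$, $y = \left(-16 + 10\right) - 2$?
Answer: $- \frac{473}{8} \approx -59.125$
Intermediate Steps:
$y = -8$ ($y = -6 - 2 = -8$)
$j = - \frac{31}{8}$ ($j = \frac{18 - -13}{-8} = \left(18 + 13\right) \left(- \frac{1}{8}\right) = 31 \left(- \frac{1}{8}\right) = - \frac{31}{8} \approx -3.875$)
$k{\left(Z \right)} = -1$ ($k{\left(Z \right)} = 4 \left(- \frac{1}{4}\right) = -1$)
$R{\left(E \right)} = 5 - \frac{E}{4}$ ($R{\left(E \right)} = 5 - \frac{E + E}{8} = 5 - \frac{2 E}{8} = 5 - \frac{E}{4}$)
$- 43 \left(j + R{\left(k{\left(6 \right)} \right)}\right) = - 43 \left(- \frac{31}{8} + \left(5 - - \frac{1}{4}\right)\right) = - 43 \left(- \frac{31}{8} + \left(5 + \frac{1}{4}\right)\right) = - 43 \left(- \frac{31}{8} + \frac{21}{4}\right) = \left(-43\right) \frac{11}{8} = - \frac{473}{8}$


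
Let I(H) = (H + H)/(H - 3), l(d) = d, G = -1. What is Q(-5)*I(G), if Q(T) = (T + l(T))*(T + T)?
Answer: 50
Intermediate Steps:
Q(T) = 4*T² (Q(T) = (T + T)*(T + T) = (2*T)*(2*T) = 4*T²)
I(H) = 2*H/(-3 + H) (I(H) = (2*H)/(-3 + H) = 2*H/(-3 + H))
Q(-5)*I(G) = (4*(-5)²)*(2*(-1)/(-3 - 1)) = (4*25)*(2*(-1)/(-4)) = 100*(2*(-1)*(-¼)) = 100*(½) = 50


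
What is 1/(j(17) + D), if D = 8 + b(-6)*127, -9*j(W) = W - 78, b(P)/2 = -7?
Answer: -9/15869 ≈ -0.00056714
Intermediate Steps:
b(P) = -14 (b(P) = 2*(-7) = -14)
j(W) = 26/3 - W/9 (j(W) = -(W - 78)/9 = -(-78 + W)/9 = 26/3 - W/9)
D = -1770 (D = 8 - 14*127 = 8 - 1778 = -1770)
1/(j(17) + D) = 1/((26/3 - 1/9*17) - 1770) = 1/((26/3 - 17/9) - 1770) = 1/(61/9 - 1770) = 1/(-15869/9) = -9/15869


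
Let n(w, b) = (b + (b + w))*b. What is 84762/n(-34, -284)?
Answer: 42381/85484 ≈ 0.49578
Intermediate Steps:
n(w, b) = b*(w + 2*b) (n(w, b) = (w + 2*b)*b = b*(w + 2*b))
84762/n(-34, -284) = 84762/((-284*(-34 + 2*(-284)))) = 84762/((-284*(-34 - 568))) = 84762/((-284*(-602))) = 84762/170968 = 84762*(1/170968) = 42381/85484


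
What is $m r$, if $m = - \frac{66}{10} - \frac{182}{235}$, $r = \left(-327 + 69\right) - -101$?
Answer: $\frac{272081}{235} \approx 1157.8$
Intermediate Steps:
$r = -157$ ($r = -258 + 101 = -157$)
$m = - \frac{1733}{235}$ ($m = \left(-66\right) \frac{1}{10} - \frac{182}{235} = - \frac{33}{5} - \frac{182}{235} = - \frac{1733}{235} \approx -7.3745$)
$m r = \left(- \frac{1733}{235}\right) \left(-157\right) = \frac{272081}{235}$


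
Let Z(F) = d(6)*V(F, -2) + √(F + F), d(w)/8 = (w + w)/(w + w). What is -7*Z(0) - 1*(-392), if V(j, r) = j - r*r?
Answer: 616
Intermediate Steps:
d(w) = 8 (d(w) = 8*((w + w)/(w + w)) = 8*((2*w)/((2*w))) = 8*((2*w)*(1/(2*w))) = 8*1 = 8)
V(j, r) = j - r²
Z(F) = -32 + 8*F + √2*√F (Z(F) = 8*(F - 1*(-2)²) + √(F + F) = 8*(F - 1*4) + √(2*F) = 8*(F - 4) + √2*√F = 8*(-4 + F) + √2*√F = (-32 + 8*F) + √2*√F = -32 + 8*F + √2*√F)
-7*Z(0) - 1*(-392) = -7*(-32 + 8*0 + √2*√0) - 1*(-392) = -7*(-32 + 0 + √2*0) + 392 = -7*(-32 + 0 + 0) + 392 = -7*(-32) + 392 = 224 + 392 = 616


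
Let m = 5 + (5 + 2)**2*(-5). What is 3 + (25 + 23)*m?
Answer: -11517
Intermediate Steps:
m = -240 (m = 5 + 7**2*(-5) = 5 + 49*(-5) = 5 - 245 = -240)
3 + (25 + 23)*m = 3 + (25 + 23)*(-240) = 3 + 48*(-240) = 3 - 11520 = -11517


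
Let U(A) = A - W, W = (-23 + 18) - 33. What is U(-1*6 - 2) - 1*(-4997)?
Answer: 5027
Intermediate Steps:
W = -38 (W = -5 - 33 = -38)
U(A) = 38 + A (U(A) = A - 1*(-38) = A + 38 = 38 + A)
U(-1*6 - 2) - 1*(-4997) = (38 + (-1*6 - 2)) - 1*(-4997) = (38 + (-6 - 2)) + 4997 = (38 - 8) + 4997 = 30 + 4997 = 5027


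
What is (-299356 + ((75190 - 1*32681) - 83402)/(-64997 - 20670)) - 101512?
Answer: -34341118063/85667 ≈ -4.0087e+5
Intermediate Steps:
(-299356 + ((75190 - 1*32681) - 83402)/(-64997 - 20670)) - 101512 = (-299356 + ((75190 - 32681) - 83402)/(-85667)) - 101512 = (-299356 + (42509 - 83402)*(-1/85667)) - 101512 = (-299356 - 40893*(-1/85667)) - 101512 = (-299356 + 40893/85667) - 101512 = -25644889559/85667 - 101512 = -34341118063/85667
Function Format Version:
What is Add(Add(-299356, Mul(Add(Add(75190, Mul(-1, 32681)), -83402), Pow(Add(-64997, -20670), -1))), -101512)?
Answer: Rational(-34341118063, 85667) ≈ -4.0087e+5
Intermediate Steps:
Add(Add(-299356, Mul(Add(Add(75190, Mul(-1, 32681)), -83402), Pow(Add(-64997, -20670), -1))), -101512) = Add(Add(-299356, Mul(Add(Add(75190, -32681), -83402), Pow(-85667, -1))), -101512) = Add(Add(-299356, Mul(Add(42509, -83402), Rational(-1, 85667))), -101512) = Add(Add(-299356, Mul(-40893, Rational(-1, 85667))), -101512) = Add(Add(-299356, Rational(40893, 85667)), -101512) = Add(Rational(-25644889559, 85667), -101512) = Rational(-34341118063, 85667)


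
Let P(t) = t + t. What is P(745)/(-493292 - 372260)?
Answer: -745/432776 ≈ -0.0017214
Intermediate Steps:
P(t) = 2*t
P(745)/(-493292 - 372260) = (2*745)/(-493292 - 372260) = 1490/(-865552) = 1490*(-1/865552) = -745/432776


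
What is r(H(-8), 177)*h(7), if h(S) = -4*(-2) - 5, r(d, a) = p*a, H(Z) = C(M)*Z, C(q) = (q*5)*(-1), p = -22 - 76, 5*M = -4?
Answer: -52038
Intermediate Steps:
M = -4/5 (M = (1/5)*(-4) = -4/5 ≈ -0.80000)
p = -98
C(q) = -5*q (C(q) = (5*q)*(-1) = -5*q)
H(Z) = 4*Z (H(Z) = (-5*(-4/5))*Z = 4*Z)
r(d, a) = -98*a
h(S) = 3 (h(S) = 8 - 5 = 3)
r(H(-8), 177)*h(7) = -98*177*3 = -17346*3 = -52038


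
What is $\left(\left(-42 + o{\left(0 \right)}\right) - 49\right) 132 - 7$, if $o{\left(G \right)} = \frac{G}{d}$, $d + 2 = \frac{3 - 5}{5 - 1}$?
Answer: $-12019$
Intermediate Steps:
$d = - \frac{5}{2}$ ($d = -2 + \frac{3 - 5}{5 - 1} = -2 - \frac{2}{4} = -2 - \frac{1}{2} = - \frac{5}{2} \approx -2.5$)
$o{\left(G \right)} = - \frac{2 G}{5}$ ($o{\left(G \right)} = \frac{G}{- \frac{5}{2}} = G \left(- \frac{2}{5}\right) = - \frac{2 G}{5}$)
$\left(\left(-42 + o{\left(0 \right)}\right) - 49\right) 132 - 7 = \left(\left(-42 - 0\right) - 49\right) 132 - 7 = \left(\left(-42 + 0\right) - 49\right) 132 - 7 = \left(-42 - 49\right) 132 - 7 = \left(-91\right) 132 - 7 = -12012 - 7 = -12019$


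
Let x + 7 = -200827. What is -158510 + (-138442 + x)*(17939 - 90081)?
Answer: 24475890682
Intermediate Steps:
x = -200834 (x = -7 - 200827 = -200834)
-158510 + (-138442 + x)*(17939 - 90081) = -158510 + (-138442 - 200834)*(17939 - 90081) = -158510 - 339276*(-72142) = -158510 + 24476049192 = 24475890682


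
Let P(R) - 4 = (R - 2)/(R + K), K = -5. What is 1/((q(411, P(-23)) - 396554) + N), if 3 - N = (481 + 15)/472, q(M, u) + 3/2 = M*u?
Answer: -1652/651784353 ≈ -2.5346e-6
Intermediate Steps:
P(R) = 4 + (-2 + R)/(-5 + R) (P(R) = 4 + (R - 2)/(R - 5) = 4 + (-2 + R)/(-5 + R))
q(M, u) = -3/2 + M*u
N = 115/59 (N = 3 - (481 + 15)/472 = 3 - 496/472 = 3 - 1*62/59 = 3 - 62/59 = 115/59 ≈ 1.9492)
1/((q(411, P(-23)) - 396554) + N) = 1/(((-3/2 + 411*((-22 + 5*(-23))/(-5 - 23))) - 396554) + 115/59) = 1/(((-3/2 + 411*((-22 - 115)/(-28))) - 396554) + 115/59) = 1/(((-3/2 + 411*(-1/28*(-137))) - 396554) + 115/59) = 1/(((-3/2 + 411*(137/28)) - 396554) + 115/59) = 1/(((-3/2 + 56307/28) - 396554) + 115/59) = 1/((56265/28 - 396554) + 115/59) = 1/(-11047247/28 + 115/59) = 1/(-651784353/1652) = -1652/651784353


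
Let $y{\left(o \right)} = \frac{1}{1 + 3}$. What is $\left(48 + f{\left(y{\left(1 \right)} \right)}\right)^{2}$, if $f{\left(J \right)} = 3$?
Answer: $2601$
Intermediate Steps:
$y{\left(o \right)} = \frac{1}{4}$
$\left(48 + f{\left(y{\left(1 \right)} \right)}\right)^{2} = \left(48 + 3\right)^{2} = 51^{2} = 2601$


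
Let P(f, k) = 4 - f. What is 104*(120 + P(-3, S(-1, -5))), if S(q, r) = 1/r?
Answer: 13208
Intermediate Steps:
104*(120 + P(-3, S(-1, -5))) = 104*(120 + (4 - 1*(-3))) = 104*(120 + (4 + 3)) = 104*(120 + 7) = 104*127 = 13208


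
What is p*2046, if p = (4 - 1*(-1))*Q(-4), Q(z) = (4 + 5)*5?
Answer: 460350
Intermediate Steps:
Q(z) = 45 (Q(z) = 9*5 = 45)
p = 225 (p = (4 - 1*(-1))*45 = (4 + 1)*45 = 5*45 = 225)
p*2046 = 225*2046 = 460350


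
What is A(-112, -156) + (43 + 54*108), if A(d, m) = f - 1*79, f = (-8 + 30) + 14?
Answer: 5832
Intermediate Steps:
f = 36 (f = 22 + 14 = 36)
A(d, m) = -43 (A(d, m) = 36 - 1*79 = 36 - 79 = -43)
A(-112, -156) + (43 + 54*108) = -43 + (43 + 54*108) = -43 + (43 + 5832) = -43 + 5875 = 5832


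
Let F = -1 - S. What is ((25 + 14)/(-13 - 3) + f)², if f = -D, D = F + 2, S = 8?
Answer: 5329/256 ≈ 20.816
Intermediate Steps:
F = -9 (F = -1 - 1*8 = -1 - 8 = -9)
D = -7 (D = -9 + 2 = -7)
f = 7 (f = -1*(-7) = 7)
((25 + 14)/(-13 - 3) + f)² = ((25 + 14)/(-13 - 3) + 7)² = (39/(-16) + 7)² = (39*(-1/16) + 7)² = (-39/16 + 7)² = (73/16)² = 5329/256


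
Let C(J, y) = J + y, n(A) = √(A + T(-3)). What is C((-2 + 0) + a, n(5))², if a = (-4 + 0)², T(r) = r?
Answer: (14 + √2)² ≈ 237.60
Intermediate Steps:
a = 16 (a = (-4)² = 16)
n(A) = √(-3 + A) (n(A) = √(A - 3) = √(-3 + A))
C((-2 + 0) + a, n(5))² = (((-2 + 0) + 16) + √(-3 + 5))² = ((-2 + 16) + √2)² = (14 + √2)²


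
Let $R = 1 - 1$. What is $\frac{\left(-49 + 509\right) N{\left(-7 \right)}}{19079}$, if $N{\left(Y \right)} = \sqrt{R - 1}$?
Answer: $\frac{460 i}{19079} \approx 0.02411 i$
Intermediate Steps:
$R = 0$
$N{\left(Y \right)} = i$ ($N{\left(Y \right)} = \sqrt{0 - 1} = \sqrt{-1} = i$)
$\frac{\left(-49 + 509\right) N{\left(-7 \right)}}{19079} = \frac{\left(-49 + 509\right) i}{19079} = 460 i \frac{1}{19079} = \frac{460 i}{19079}$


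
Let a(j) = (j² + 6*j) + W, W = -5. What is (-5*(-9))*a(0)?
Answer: -225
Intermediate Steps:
a(j) = -5 + j² + 6*j (a(j) = (j² + 6*j) - 5 = -5 + j² + 6*j)
(-5*(-9))*a(0) = (-5*(-9))*(-5 + 0² + 6*0) = 45*(-5 + 0 + 0) = 45*(-5) = -225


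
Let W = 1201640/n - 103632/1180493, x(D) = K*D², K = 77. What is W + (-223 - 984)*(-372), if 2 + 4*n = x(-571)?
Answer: 2661378408429462356/5927291948283 ≈ 4.4900e+5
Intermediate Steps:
x(D) = 77*D²
n = 25105155/4 (n = -½ + (77*(-571)²)/4 = -½ + (77*326041)/4 = -½ + (¼)*25105157 = -½ + 25105157/4 = 25105155/4 ≈ 6.2763e+6)
W = 614482602224/5927291948283 (W = 1201640/(25105155/4) - 103632/1180493 = 1201640*(4/25105155) - 103632*1/1180493 = 961312/5021031 - 103632/1180493 = 614482602224/5927291948283 ≈ 0.10367)
W + (-223 - 984)*(-372) = 614482602224/5927291948283 + (-223 - 984)*(-372) = 614482602224/5927291948283 - 1207*(-372) = 614482602224/5927291948283 + 449004 = 2661378408429462356/5927291948283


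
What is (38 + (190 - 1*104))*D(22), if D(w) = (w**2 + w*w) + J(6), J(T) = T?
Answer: 120776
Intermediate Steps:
D(w) = 6 + 2*w**2 (D(w) = (w**2 + w*w) + 6 = (w**2 + w**2) + 6 = 2*w**2 + 6 = 6 + 2*w**2)
(38 + (190 - 1*104))*D(22) = (38 + (190 - 1*104))*(6 + 2*22**2) = (38 + (190 - 104))*(6 + 2*484) = (38 + 86)*(6 + 968) = 124*974 = 120776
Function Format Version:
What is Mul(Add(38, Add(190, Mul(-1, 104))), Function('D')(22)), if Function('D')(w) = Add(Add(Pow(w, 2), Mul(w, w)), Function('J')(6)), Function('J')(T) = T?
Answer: 120776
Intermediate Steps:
Function('D')(w) = Add(6, Mul(2, Pow(w, 2))) (Function('D')(w) = Add(Add(Pow(w, 2), Mul(w, w)), 6) = Add(Add(Pow(w, 2), Pow(w, 2)), 6) = Add(Mul(2, Pow(w, 2)), 6) = Add(6, Mul(2, Pow(w, 2))))
Mul(Add(38, Add(190, Mul(-1, 104))), Function('D')(22)) = Mul(Add(38, Add(190, Mul(-1, 104))), Add(6, Mul(2, Pow(22, 2)))) = Mul(Add(38, Add(190, -104)), Add(6, Mul(2, 484))) = Mul(Add(38, 86), Add(6, 968)) = Mul(124, 974) = 120776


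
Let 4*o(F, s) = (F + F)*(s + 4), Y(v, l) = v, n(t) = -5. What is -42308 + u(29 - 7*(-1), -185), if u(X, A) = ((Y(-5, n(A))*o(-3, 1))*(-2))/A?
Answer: -1565381/37 ≈ -42308.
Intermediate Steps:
o(F, s) = F*(4 + s)/2 (o(F, s) = ((F + F)*(s + 4))/4 = ((2*F)*(4 + s))/4 = (2*F*(4 + s))/4 = F*(4 + s)/2)
u(X, A) = -75/A (u(X, A) = (-5*(-3)*(4 + 1)/2*(-2))/A = (-5*(-3)*5/2*(-2))/A = (-5*(-15/2)*(-2))/A = ((75/2)*(-2))/A = -75/A)
-42308 + u(29 - 7*(-1), -185) = -42308 - 75/(-185) = -42308 - 75*(-1/185) = -42308 + 15/37 = -1565381/37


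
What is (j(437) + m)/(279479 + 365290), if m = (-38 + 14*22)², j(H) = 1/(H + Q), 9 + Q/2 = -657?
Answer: 65245499/577068255 ≈ 0.11306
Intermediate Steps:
Q = -1332 (Q = -18 + 2*(-657) = -18 - 1314 = -1332)
j(H) = 1/(-1332 + H) (j(H) = 1/(H - 1332) = 1/(-1332 + H))
m = 72900 (m = (-38 + 308)² = 270² = 72900)
(j(437) + m)/(279479 + 365290) = (1/(-1332 + 437) + 72900)/(279479 + 365290) = (1/(-895) + 72900)/644769 = (-1/895 + 72900)*(1/644769) = (65245499/895)*(1/644769) = 65245499/577068255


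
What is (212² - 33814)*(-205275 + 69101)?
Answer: -1515616620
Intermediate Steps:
(212² - 33814)*(-205275 + 69101) = (44944 - 33814)*(-136174) = 11130*(-136174) = -1515616620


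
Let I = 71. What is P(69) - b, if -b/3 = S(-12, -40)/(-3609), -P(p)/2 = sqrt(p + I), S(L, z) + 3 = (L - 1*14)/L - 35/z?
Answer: -1/28872 - 4*sqrt(35) ≈ -23.664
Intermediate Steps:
S(L, z) = -3 - 35/z + (-14 + L)/L (S(L, z) = -3 + ((L - 1*14)/L - 35/z) = -3 + ((L - 14)/L - 35/z) = -3 + ((-14 + L)/L - 35/z) = -3 + (-35/z + (-14 + L)/L) = -3 - 35/z + (-14 + L)/L)
P(p) = -2*sqrt(71 + p) (P(p) = -2*sqrt(p + 71) = -2*sqrt(71 + p))
b = 1/28872 (b = -3*(-2 - 35/(-40) - 14/(-12))/(-3609) = -3*(-2 - 35*(-1/40) - 14*(-1/12))*(-1)/3609 = -3*(-2 + 7/8 + 7/6)*(-1)/3609 = -(-1)/(8*3609) = -3*(-1/86616) = 1/28872 ≈ 3.4636e-5)
P(69) - b = -2*sqrt(71 + 69) - 1*1/28872 = -4*sqrt(35) - 1/28872 = -1/28872 - 4*sqrt(35)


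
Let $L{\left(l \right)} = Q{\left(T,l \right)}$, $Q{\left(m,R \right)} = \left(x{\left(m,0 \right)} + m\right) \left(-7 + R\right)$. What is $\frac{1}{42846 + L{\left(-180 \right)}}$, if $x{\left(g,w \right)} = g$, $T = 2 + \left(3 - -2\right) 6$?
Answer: $\frac{1}{30878} \approx 3.2386 \cdot 10^{-5}$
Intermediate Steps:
$T = 32$ ($T = 2 + \left(3 + 2\right) 6 = 2 + 5 \cdot 6 = 2 + 30 = 32$)
$Q{\left(m,R \right)} = 2 m \left(-7 + R\right)$ ($Q{\left(m,R \right)} = \left(m + m\right) \left(-7 + R\right) = 2 m \left(-7 + R\right)$)
$L{\left(l \right)} = -448 + 64 l$ ($L{\left(l \right)} = 2 \cdot 32 \left(-7 + l\right) = -448 + 64 l$)
$\frac{1}{42846 + L{\left(-180 \right)}} = \frac{1}{42846 + \left(-448 + 64 \left(-180\right)\right)} = \frac{1}{42846 - 11968} = \frac{1}{30878}$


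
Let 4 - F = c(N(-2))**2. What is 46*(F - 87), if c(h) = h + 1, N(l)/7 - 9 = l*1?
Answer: -118818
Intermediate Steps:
N(l) = 63 + 7*l (N(l) = 63 + 7*(l*1) = 63 + 7*l)
c(h) = 1 + h
F = -2496 (F = 4 - (1 + (63 + 7*(-2)))**2 = 4 - (1 + (63 - 14))**2 = 4 - (1 + 49)**2 = 4 - 1*50**2 = 4 - 1*2500 = 4 - 2500 = -2496)
46*(F - 87) = 46*(-2496 - 87) = 46*(-2583) = -118818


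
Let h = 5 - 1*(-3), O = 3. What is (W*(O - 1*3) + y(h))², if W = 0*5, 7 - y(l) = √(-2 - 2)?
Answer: 45 - 28*I ≈ 45.0 - 28.0*I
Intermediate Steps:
h = 8 (h = 5 + 3 = 8)
y(l) = 7 - 2*I (y(l) = 7 - √(-2 - 2) = 7 - √(-4) = 7 - 2*I)
W = 0
(W*(O - 1*3) + y(h))² = (0*(3 - 1*3) + (7 - 2*I))² = (0*(3 - 3) + (7 - 2*I))² = (0*0 + (7 - 2*I))² = (0 + (7 - 2*I))² = (7 - 2*I)²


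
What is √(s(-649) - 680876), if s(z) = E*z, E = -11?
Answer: I*√673737 ≈ 820.81*I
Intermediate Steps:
s(z) = -11*z
√(s(-649) - 680876) = √(-11*(-649) - 680876) = √(7139 - 680876) = √(-673737) = I*√673737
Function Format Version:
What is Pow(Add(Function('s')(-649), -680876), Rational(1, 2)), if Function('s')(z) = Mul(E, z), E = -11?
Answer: Mul(I, Pow(673737, Rational(1, 2))) ≈ Mul(820.81, I)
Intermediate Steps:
Function('s')(z) = Mul(-11, z)
Pow(Add(Function('s')(-649), -680876), Rational(1, 2)) = Pow(Add(Mul(-11, -649), -680876), Rational(1, 2)) = Pow(Add(7139, -680876), Rational(1, 2)) = Pow(-673737, Rational(1, 2)) = Mul(I, Pow(673737, Rational(1, 2)))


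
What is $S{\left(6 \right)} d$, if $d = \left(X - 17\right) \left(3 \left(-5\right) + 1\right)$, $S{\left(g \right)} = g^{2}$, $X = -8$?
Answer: $12600$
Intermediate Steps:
$d = 350$ ($d = \left(-8 - 17\right) \left(3 \left(-5\right) + 1\right) = - 25 \left(-15 + 1\right) = \left(-25\right) \left(-14\right) = 350$)
$S{\left(6 \right)} d = 6^{2} \cdot 350 = 36 \cdot 350 = 12600$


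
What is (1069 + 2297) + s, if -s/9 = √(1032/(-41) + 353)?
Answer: 3366 - 9*√551081/41 ≈ 3203.0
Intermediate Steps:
s = -9*√551081/41 (s = -9*√(1032/(-41) + 353) = -9*√(1032*(-1/41) + 353) = -9*√(-1032/41 + 353) = -9*√551081/41 ≈ -162.95)
(1069 + 2297) + s = (1069 + 2297) - 9*√551081/41 = 3366 - 9*√551081/41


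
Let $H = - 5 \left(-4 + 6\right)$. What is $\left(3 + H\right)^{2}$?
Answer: $49$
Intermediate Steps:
$H = -10$ ($H = \left(-5\right) 2 = -10$)
$\left(3 + H\right)^{2} = \left(3 - 10\right)^{2} = \left(-7\right)^{2} = 49$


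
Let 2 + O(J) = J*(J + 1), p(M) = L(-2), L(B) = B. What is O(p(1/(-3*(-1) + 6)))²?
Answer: 0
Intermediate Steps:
p(M) = -2
O(J) = -2 + J*(1 + J) (O(J) = -2 + J*(J + 1) = -2 + J*(1 + J))
O(p(1/(-3*(-1) + 6)))² = (-2 - 2 + (-2)²)² = (-2 - 2 + 4)² = 0² = 0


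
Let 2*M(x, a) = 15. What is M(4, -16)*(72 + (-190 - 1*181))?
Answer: -4485/2 ≈ -2242.5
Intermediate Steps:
M(x, a) = 15/2 (M(x, a) = (½)*15 = 15/2)
M(4, -16)*(72 + (-190 - 1*181)) = 15*(72 + (-190 - 1*181))/2 = 15*(72 + (-190 - 181))/2 = 15*(72 - 371)/2 = (15/2)*(-299) = -4485/2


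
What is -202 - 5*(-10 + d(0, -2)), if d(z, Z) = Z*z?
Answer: -152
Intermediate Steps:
-202 - 5*(-10 + d(0, -2)) = -202 - 5*(-10 - 2*0) = -202 - 5*(-10 + 0) = -202 - 5*(-10) = -202 - 1*(-50) = -202 + 50 = -152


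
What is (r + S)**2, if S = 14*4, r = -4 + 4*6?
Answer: 5776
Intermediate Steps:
r = 20 (r = -4 + 24 = 20)
S = 56
(r + S)**2 = (20 + 56)**2 = 76**2 = 5776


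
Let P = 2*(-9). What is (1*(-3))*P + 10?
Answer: 64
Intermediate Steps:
P = -18
(1*(-3))*P + 10 = (1*(-3))*(-18) + 10 = -3*(-18) + 10 = 54 + 10 = 64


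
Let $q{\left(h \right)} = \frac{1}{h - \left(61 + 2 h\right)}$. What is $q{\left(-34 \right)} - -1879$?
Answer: $\frac{50732}{27} \approx 1879.0$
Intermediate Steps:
$q{\left(h \right)} = \frac{1}{-61 - h}$ ($q{\left(h \right)} = \frac{1}{h - \left(61 + 2 h\right)} = \frac{1}{-61 - h}$)
$q{\left(-34 \right)} - -1879 = - \frac{1}{61 - 34} - -1879 = - \frac{1}{27} + 1879 = \frac{50732}{27}$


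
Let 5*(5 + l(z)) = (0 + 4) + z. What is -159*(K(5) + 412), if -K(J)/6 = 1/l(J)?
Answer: -526449/8 ≈ -65806.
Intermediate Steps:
l(z) = -21/5 + z/5 (l(z) = -5 + ((0 + 4) + z)/5 = -5 + (4 + z)/5 = -5 + (⅘ + z/5) = -21/5 + z/5)
K(J) = -6/(-21/5 + J/5)
-159*(K(5) + 412) = -159*(-30/(-21 + 5) + 412) = -159*(-30/(-16) + 412) = -159*(-30*(-1/16) + 412) = -159*(15/8 + 412) = -159*3311/8 = -526449/8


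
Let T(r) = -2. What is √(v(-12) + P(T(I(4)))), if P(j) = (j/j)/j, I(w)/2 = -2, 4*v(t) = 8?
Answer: √6/2 ≈ 1.2247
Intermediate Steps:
v(t) = 2 (v(t) = (¼)*8 = 2)
I(w) = -4 (I(w) = 2*(-2) = -4)
P(j) = 1/j
√(v(-12) + P(T(I(4)))) = √(2 + 1/(-2)) = √(2 - ½) = √(3/2) = √6/2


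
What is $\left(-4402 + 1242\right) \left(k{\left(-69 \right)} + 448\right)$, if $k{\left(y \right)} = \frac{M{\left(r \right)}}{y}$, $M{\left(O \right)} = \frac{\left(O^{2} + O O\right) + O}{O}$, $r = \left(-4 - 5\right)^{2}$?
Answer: $- \frac{97166840}{69} \approx -1.4082 \cdot 10^{6}$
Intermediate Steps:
$r = 81$ ($r = \left(-9\right)^{2} = 81$)
$M{\left(O \right)} = \frac{O + 2 O^{2}}{O}$ ($M{\left(O \right)} = \frac{\left(O^{2} + O^{2}\right) + O}{O} = \frac{2 O^{2} + O}{O} = \frac{O + 2 O^{2}}{O}$)
$k{\left(y \right)} = \frac{163}{y}$ ($k{\left(y \right)} = \frac{1 + 2 \cdot 81}{y} = \frac{1 + 162}{y} = \frac{163}{y}$)
$\left(-4402 + 1242\right) \left(k{\left(-69 \right)} + 448\right) = \left(-4402 + 1242\right) \left(\frac{163}{-69} + 448\right) = - 3160 \left(163 \left(- \frac{1}{69}\right) + 448\right) = - 3160 \left(- \frac{163}{69} + 448\right) = \left(-3160\right) \frac{30749}{69} = - \frac{97166840}{69}$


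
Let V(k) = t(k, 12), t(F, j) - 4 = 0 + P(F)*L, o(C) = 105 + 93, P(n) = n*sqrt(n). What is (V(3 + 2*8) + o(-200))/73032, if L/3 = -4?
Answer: 101/36516 - 19*sqrt(19)/6086 ≈ -0.010842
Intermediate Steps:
L = -12 (L = 3*(-4) = -12)
P(n) = n**(3/2)
o(C) = 198
t(F, j) = 4 - 12*F**(3/2) (t(F, j) = 4 + (0 + F**(3/2)*(-12)) = 4 + (0 - 12*F**(3/2)) = 4 - 12*F**(3/2))
V(k) = 4 - 12*k**(3/2)
(V(3 + 2*8) + o(-200))/73032 = ((4 - 12*(3 + 2*8)**(3/2)) + 198)/73032 = ((4 - 12*(3 + 16)**(3/2)) + 198)*(1/73032) = ((4 - 228*sqrt(19)) + 198)*(1/73032) = (202 - 228*sqrt(19))*(1/73032) = 101/36516 - 19*sqrt(19)/6086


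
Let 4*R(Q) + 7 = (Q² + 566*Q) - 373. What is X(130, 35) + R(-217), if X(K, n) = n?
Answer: -75973/4 ≈ -18993.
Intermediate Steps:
R(Q) = -95 + Q²/4 + 283*Q/2 (R(Q) = -7/4 + ((Q² + 566*Q) - 373)/4 = -7/4 + (-373 + Q² + 566*Q)/4 = -7/4 + (-373/4 + Q²/4 + 283*Q/2) = -95 + Q²/4 + 283*Q/2)
X(130, 35) + R(-217) = 35 + (-95 + (¼)*(-217)² + (283/2)*(-217)) = 35 + (-95 + (¼)*47089 - 61411/2) = 35 + (-95 + 47089/4 - 61411/2) = 35 - 76113/4 = -75973/4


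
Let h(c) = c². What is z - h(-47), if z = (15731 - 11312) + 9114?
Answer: 11324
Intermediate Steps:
z = 13533 (z = 4419 + 9114 = 13533)
z - h(-47) = 13533 - 1*(-47)² = 13533 - 1*2209 = 13533 - 2209 = 11324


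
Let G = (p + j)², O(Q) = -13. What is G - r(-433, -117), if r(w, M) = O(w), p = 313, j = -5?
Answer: 94877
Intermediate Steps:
r(w, M) = -13
G = 94864 (G = (313 - 5)² = 308² = 94864)
G - r(-433, -117) = 94864 - 1*(-13) = 94864 + 13 = 94877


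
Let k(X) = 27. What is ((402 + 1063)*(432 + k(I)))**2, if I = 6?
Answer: 452168829225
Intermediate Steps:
((402 + 1063)*(432 + k(I)))**2 = ((402 + 1063)*(432 + 27))**2 = (1465*459)**2 = 672435**2 = 452168829225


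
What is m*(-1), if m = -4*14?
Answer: 56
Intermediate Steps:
m = -56
m*(-1) = -56*(-1) = 56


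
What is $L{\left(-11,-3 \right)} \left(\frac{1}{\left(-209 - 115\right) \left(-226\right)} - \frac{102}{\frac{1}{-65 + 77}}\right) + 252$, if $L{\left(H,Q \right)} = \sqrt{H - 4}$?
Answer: $252 - \frac{89626175 i \sqrt{15}}{73224} \approx 252.0 - 4740.5 i$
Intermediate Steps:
$L{\left(H,Q \right)} = \sqrt{-4 + H}$
$L{\left(-11,-3 \right)} \left(\frac{1}{\left(-209 - 115\right) \left(-226\right)} - \frac{102}{\frac{1}{-65 + 77}}\right) + 252 = \sqrt{-4 - 11} \left(\frac{1}{\left(-209 - 115\right) \left(-226\right)} - \frac{102}{\frac{1}{-65 + 77}}\right) + 252 = \sqrt{-15} \left(\frac{1}{-324} \left(- \frac{1}{226}\right) - \frac{102}{\frac{1}{12}}\right) + 252 = i \sqrt{15} \left(\left(- \frac{1}{324}\right) \left(- \frac{1}{226}\right) - 102 \frac{1}{\frac{1}{12}}\right) + 252 = i \sqrt{15} \left(\frac{1}{73224} - 1224\right) + 252 = i \sqrt{15} \left(- \frac{89626175}{73224}\right) + 252 = - \frac{89626175 i \sqrt{15}}{73224} + 252 = 252 - \frac{89626175 i \sqrt{15}}{73224}$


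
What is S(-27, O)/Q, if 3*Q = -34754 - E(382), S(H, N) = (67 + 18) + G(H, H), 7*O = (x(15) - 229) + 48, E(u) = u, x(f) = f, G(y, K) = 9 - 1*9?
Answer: -85/11712 ≈ -0.0072575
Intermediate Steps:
G(y, K) = 0 (G(y, K) = 9 - 9 = 0)
O = -166/7 (O = ((15 - 229) + 48)/7 = (-214 + 48)/7 = (⅐)*(-166) = -166/7 ≈ -23.714)
S(H, N) = 85 (S(H, N) = (67 + 18) + 0 = 85 + 0 = 85)
Q = -11712 (Q = (-34754 - 1*382)/3 = (-34754 - 382)/3 = (⅓)*(-35136) = -11712)
S(-27, O)/Q = 85/(-11712) = 85*(-1/11712) = -85/11712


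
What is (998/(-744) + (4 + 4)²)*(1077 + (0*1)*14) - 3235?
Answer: 7966791/124 ≈ 64248.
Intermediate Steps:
(998/(-744) + (4 + 4)²)*(1077 + (0*1)*14) - 3235 = (998*(-1/744) + 8²)*(1077 + 0*14) - 3235 = (-499/372 + 64)*(1077 + 0) - 3235 = (23309/372)*1077 - 3235 = 8367931/124 - 3235 = 7966791/124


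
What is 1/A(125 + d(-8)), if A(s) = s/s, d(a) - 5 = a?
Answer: 1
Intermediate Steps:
d(a) = 5 + a
A(s) = 1
1/A(125 + d(-8)) = 1/1 = 1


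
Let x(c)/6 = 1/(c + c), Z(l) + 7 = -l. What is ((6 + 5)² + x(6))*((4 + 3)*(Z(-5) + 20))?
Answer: 15309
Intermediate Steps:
Z(l) = -7 - l
x(c) = 3/c (x(c) = 6/(c + c) = 6/((2*c)) = 6*(1/(2*c)) = 3/c)
((6 + 5)² + x(6))*((4 + 3)*(Z(-5) + 20)) = ((6 + 5)² + 3/6)*((4 + 3)*((-7 - 1*(-5)) + 20)) = (11² + 3*(⅙))*(7*((-7 + 5) + 20)) = (121 + ½)*(7*(-2 + 20)) = 243*(7*18)/2 = (243/2)*126 = 15309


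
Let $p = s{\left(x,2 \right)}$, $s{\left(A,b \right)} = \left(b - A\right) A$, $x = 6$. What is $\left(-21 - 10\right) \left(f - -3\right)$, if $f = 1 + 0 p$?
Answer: $-124$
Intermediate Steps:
$s{\left(A,b \right)} = A \left(b - A\right)$
$p = -24$ ($p = 6 \left(2 - 6\right) = 6 \left(-4\right) = -24$)
$f = 1$ ($f = 1 + 0 \left(-24\right) = 1 + 0 = 1$)
$\left(-21 - 10\right) \left(f - -3\right) = \left(-21 - 10\right) \left(1 - -3\right) = - 31 \left(1 + 3\right) = \left(-31\right) 4 = -124$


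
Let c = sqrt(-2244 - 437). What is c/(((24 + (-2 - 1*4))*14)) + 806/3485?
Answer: 806/3485 + I*sqrt(2681)/252 ≈ 0.23128 + 0.20547*I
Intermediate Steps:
c = I*sqrt(2681) (c = sqrt(-2681) = I*sqrt(2681) ≈ 51.778*I)
c/(((24 + (-2 - 1*4))*14)) + 806/3485 = (I*sqrt(2681))/(((24 + (-2 - 1*4))*14)) + 806/3485 = (I*sqrt(2681))/(((24 + (-2 - 4))*14)) + 806*(1/3485) = (I*sqrt(2681))/(((24 - 6)*14)) + 806/3485 = (I*sqrt(2681))/((18*14)) + 806/3485 = (I*sqrt(2681))/252 + 806/3485 = (I*sqrt(2681))*(1/252) + 806/3485 = I*sqrt(2681)/252 + 806/3485 = 806/3485 + I*sqrt(2681)/252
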